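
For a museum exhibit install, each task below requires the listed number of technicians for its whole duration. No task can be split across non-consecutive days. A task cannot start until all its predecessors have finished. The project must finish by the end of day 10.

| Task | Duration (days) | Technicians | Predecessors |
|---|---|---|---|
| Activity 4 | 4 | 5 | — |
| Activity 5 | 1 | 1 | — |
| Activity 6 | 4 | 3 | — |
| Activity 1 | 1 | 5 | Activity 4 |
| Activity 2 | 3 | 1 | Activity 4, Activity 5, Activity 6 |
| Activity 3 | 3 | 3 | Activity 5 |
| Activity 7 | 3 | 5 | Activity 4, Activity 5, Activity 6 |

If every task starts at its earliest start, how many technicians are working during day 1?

At early start, day 1 has: Activity 4, Activity 5, Activity 6.
Demand: 5 + 1 + 3 = 9.

9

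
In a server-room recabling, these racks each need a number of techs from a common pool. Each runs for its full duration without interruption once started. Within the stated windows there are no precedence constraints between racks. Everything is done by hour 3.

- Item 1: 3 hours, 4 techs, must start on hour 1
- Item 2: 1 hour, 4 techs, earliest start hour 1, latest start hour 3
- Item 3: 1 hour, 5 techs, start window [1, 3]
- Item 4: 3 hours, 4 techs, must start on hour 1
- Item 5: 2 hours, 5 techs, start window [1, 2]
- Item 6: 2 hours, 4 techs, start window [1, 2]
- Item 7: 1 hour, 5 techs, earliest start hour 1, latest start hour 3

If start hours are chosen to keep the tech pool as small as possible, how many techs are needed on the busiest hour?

Early-start (Item 1@1, Item 2@1, Item 3@1, Item 4@1, Item 5@1, Item 6@1, Item 7@1) gives peak 31: h1:31  h2:17  h3:8.
Shift Item 5→2, Item 7→3.
Schedule Item 1@1, Item 2@1, Item 3@1, Item 4@1, Item 5@2, Item 6@1, Item 7@3: h1:21  h2:17  h3:18 — peak 21.

21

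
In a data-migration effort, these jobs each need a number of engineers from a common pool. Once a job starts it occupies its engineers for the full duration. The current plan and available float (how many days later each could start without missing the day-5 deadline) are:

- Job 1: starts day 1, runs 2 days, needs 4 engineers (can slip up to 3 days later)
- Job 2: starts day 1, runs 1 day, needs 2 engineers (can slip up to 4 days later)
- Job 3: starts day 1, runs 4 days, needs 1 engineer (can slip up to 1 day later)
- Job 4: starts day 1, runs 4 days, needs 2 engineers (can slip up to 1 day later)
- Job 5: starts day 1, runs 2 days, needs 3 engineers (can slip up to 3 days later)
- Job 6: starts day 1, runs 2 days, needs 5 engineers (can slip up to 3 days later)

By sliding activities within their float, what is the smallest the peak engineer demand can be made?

10

Early-start (Job 1@1, Job 2@1, Job 3@1, Job 4@1, Job 5@1, Job 6@1) gives peak 17: d1:17  d2:15  d3:3  d4:3  d5:0.
Shift Job 5→2, Job 6→4.
Schedule Job 1@1, Job 2@1, Job 3@1, Job 4@1, Job 5@2, Job 6@4: d1:9  d2:10  d3:6  d4:8  d5:5 — peak 10.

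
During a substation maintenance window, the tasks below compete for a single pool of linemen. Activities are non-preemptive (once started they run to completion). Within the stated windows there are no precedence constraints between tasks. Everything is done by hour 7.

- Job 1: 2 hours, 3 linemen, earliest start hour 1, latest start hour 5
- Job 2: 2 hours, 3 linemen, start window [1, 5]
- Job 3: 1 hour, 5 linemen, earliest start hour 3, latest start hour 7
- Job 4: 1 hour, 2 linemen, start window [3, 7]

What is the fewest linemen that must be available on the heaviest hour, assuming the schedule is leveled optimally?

5

Early-start (Job 1@1, Job 2@1, Job 3@3, Job 4@3) gives peak 7: h1:6  h2:6  h3:7  h4:0  h5:0  h6:0  h7:0.
Shift Job 2→3, Job 3→5.
Schedule Job 1@1, Job 2@3, Job 3@5, Job 4@3: h1:3  h2:3  h3:5  h4:3  h5:5  h6:0  h7:0 — peak 5.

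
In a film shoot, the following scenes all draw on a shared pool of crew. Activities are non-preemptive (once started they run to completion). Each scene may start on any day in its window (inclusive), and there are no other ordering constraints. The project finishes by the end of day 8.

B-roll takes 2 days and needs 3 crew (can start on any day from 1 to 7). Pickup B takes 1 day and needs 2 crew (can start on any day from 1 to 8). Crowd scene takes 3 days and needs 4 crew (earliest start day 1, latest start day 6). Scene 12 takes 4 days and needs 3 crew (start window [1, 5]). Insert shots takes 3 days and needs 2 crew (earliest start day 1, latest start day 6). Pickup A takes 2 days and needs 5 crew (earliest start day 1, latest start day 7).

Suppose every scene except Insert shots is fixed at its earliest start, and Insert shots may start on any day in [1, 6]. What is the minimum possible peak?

Insert shots@1: d1:19  d2:17  d3:9  d4:3  d5:0  d6:0  d7:0  d8:0 → peak 19
Insert shots@2: d1:17  d2:17  d3:9  d4:5  d5:0  d6:0  d7:0  d8:0 → peak 17
Insert shots@3: d1:17  d2:15  d3:9  d4:5  d5:2  d6:0  d7:0  d8:0 → peak 17
Insert shots@4: d1:17  d2:15  d3:7  d4:5  d5:2  d6:2  d7:0  d8:0 → peak 17
Insert shots@5: d1:17  d2:15  d3:7  d4:3  d5:2  d6:2  d7:2  d8:0 → peak 17
Insert shots@6: d1:17  d2:15  d3:7  d4:3  d5:0  d6:2  d7:2  d8:2 → peak 17
Best is Insert shots@2, peak 17.

17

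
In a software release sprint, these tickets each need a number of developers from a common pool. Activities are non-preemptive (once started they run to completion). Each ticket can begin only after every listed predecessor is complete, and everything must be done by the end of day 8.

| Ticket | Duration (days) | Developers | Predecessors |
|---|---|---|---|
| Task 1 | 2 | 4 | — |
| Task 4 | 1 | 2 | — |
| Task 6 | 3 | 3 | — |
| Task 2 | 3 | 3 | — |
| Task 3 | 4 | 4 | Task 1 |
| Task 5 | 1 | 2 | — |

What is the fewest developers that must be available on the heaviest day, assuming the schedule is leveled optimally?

7

Early-start (Task 1@1, Task 4@1, Task 6@1, Task 2@1, Task 3@3, Task 5@1) gives peak 14: d1:14  d2:10  d3:10  d4:4  d5:4  d6:4  d7:0  d8:0.
Shift Task 6→2, Task 2→3, Task 3→5, Task 5→6.
Schedule Task 1@1, Task 4@1, Task 6@2, Task 2@3, Task 3@5, Task 5@6: d1:6  d2:7  d3:6  d4:6  d5:7  d6:6  d7:4  d8:4 — peak 7.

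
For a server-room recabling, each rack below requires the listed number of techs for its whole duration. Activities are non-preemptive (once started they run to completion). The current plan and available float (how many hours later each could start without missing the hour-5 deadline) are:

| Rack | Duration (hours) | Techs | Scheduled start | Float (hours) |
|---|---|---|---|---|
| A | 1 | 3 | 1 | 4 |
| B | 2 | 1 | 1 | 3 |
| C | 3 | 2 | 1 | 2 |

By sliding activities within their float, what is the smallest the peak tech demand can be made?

Early-start (A@1, B@1, C@1) gives peak 6: h1:6  h2:3  h3:2  h4:0  h5:0.
Shift B→2, C→2.
Schedule A@1, B@2, C@2: h1:3  h2:3  h3:3  h4:2  h5:0 — peak 3.
Total tech-hours = 11 over 5 hours ⇒ peak ≥ ⌈11/5⌉ = 3, so 3 is optimal.

3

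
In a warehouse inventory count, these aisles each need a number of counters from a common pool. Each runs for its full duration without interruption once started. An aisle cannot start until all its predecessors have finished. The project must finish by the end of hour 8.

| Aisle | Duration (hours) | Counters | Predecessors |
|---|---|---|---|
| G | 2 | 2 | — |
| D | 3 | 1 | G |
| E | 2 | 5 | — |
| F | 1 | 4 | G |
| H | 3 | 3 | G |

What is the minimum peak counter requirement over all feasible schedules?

5

Early-start (G@1, D@3, E@1, F@3, H@3) gives peak 8: h1:7  h2:7  h3:8  h4:4  h5:4  h6:0  h7:0  h8:0.
Shift E→6, F→8.
Schedule G@1, D@3, E@6, F@8, H@3: h1:2  h2:2  h3:4  h4:4  h5:4  h6:5  h7:5  h8:4 — peak 5.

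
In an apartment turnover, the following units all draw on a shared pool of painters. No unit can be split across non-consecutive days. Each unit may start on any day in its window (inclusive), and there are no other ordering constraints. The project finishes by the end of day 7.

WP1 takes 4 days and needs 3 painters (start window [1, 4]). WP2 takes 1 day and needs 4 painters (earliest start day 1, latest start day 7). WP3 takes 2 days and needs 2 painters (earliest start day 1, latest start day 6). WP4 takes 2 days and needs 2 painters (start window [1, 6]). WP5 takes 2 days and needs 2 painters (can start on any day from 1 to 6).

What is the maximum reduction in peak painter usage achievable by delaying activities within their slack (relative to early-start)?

8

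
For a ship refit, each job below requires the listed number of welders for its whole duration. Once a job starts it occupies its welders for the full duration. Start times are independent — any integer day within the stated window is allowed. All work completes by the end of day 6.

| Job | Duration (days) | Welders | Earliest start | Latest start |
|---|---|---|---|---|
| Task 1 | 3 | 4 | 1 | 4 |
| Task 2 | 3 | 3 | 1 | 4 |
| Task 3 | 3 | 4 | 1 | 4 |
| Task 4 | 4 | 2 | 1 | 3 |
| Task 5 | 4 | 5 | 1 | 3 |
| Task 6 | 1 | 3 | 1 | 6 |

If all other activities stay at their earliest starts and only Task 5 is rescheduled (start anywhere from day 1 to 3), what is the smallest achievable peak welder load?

18

Task 5@1: d1:21  d2:18  d3:18  d4:7  d5:0  d6:0 → peak 21
Task 5@2: d1:16  d2:18  d3:18  d4:7  d5:5  d6:0 → peak 18
Task 5@3: d1:16  d2:13  d3:18  d4:7  d5:5  d6:5 → peak 18
Best is Task 5@2, peak 18.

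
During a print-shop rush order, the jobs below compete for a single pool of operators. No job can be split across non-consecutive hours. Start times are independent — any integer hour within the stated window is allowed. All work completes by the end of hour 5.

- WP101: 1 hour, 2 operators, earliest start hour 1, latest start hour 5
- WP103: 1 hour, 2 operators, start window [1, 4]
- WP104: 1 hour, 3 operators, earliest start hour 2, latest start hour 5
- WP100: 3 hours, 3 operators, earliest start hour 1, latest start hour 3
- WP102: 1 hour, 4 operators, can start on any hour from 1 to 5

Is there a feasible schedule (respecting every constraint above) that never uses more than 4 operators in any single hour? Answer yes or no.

no

The minimum achievable peak is 5; 4 < 5, so no feasible schedule stays within the cap.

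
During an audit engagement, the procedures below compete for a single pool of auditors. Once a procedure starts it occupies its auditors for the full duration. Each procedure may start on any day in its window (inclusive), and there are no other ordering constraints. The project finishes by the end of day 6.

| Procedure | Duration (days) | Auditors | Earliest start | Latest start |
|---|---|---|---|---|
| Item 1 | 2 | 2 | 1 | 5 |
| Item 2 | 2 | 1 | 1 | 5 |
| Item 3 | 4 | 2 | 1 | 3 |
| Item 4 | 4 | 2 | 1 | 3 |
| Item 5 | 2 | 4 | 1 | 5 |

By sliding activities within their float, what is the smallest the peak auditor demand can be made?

Early-start (Item 1@1, Item 2@1, Item 3@1, Item 4@1, Item 5@1) gives peak 11: d1:11  d2:11  d3:4  d4:4  d5:0  d6:0.
Shift Item 4→3, Item 5→5.
Schedule Item 1@1, Item 2@1, Item 3@1, Item 4@3, Item 5@5: d1:5  d2:5  d3:4  d4:4  d5:6  d6:6 — peak 6.

6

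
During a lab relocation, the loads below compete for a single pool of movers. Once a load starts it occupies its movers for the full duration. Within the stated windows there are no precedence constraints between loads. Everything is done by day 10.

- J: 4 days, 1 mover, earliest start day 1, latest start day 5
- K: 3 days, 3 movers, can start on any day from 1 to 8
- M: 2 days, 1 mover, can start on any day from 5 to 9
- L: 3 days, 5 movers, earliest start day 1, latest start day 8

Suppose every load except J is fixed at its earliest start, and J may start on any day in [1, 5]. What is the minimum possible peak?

8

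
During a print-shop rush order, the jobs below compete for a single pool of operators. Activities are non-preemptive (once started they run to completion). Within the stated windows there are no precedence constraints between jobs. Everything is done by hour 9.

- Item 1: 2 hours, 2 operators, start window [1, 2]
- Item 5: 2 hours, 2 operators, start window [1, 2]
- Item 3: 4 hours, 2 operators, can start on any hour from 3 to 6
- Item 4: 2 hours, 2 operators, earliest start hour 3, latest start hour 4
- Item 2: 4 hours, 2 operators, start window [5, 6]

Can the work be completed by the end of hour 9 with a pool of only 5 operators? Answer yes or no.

Schedule Item 1@1, Item 5@1, Item 3@3, Item 4@3, Item 2@5: h1:4  h2:4  h3:4  h4:4  h5:4  h6:4  h7:2  h8:2  h9:0 — peak 4 ≤ 5.

yes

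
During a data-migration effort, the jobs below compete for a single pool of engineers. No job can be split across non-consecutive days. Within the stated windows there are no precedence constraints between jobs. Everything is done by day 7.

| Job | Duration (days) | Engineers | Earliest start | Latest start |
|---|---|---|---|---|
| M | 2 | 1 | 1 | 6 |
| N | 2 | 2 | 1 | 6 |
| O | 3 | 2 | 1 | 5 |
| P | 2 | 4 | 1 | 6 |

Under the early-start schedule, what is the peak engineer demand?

9

Early-start schedule: M@1, N@1, O@1, P@1.
Load per day: day 1: 9, day 2: 9, day 3: 2, day 4: 0, day 5: 0, day 6: 0, day 7: 0.
Peak is 9.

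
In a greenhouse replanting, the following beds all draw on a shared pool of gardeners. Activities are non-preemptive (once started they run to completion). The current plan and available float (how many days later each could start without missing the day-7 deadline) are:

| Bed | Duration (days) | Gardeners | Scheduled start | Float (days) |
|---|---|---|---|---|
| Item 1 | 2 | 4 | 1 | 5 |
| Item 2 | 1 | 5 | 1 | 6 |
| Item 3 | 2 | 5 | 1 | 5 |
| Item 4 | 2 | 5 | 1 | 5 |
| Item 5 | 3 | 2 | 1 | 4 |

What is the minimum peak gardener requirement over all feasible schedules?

Early-start (Item 1@1, Item 2@1, Item 3@1, Item 4@1, Item 5@1) gives peak 21: d1:21  d2:16  d3:2  d4:0  d5:0  d6:0  d7:0.
Shift Item 2→3, Item 3→4, Item 4→6.
Schedule Item 1@1, Item 2@3, Item 3@4, Item 4@6, Item 5@1: d1:6  d2:6  d3:7  d4:5  d5:5  d6:5  d7:5 — peak 7.

7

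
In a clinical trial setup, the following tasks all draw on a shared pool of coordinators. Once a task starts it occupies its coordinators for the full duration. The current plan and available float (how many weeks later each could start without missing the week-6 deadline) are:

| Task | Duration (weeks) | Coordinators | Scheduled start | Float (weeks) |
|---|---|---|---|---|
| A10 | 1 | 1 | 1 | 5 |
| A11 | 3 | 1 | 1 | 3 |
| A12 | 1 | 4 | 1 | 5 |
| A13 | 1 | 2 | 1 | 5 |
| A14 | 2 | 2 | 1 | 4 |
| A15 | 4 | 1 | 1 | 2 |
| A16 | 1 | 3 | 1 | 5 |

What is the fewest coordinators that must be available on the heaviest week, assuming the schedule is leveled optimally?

4

Early-start (A10@1, A11@1, A12@1, A13@1, A14@1, A15@1, A16@1) gives peak 14: w1:14  w2:4  w3:2  w4:1  w5:0  w6:0.
Shift A12→5, A13→2, A14→3, A16→6.
Schedule A10@1, A11@1, A12@5, A13@2, A14@3, A15@1, A16@6: w1:3  w2:4  w3:4  w4:3  w5:4  w6:3 — peak 4.
Total coordinator-weeks = 21 over 6 weeks ⇒ peak ≥ ⌈21/6⌉ = 4, so 4 is optimal.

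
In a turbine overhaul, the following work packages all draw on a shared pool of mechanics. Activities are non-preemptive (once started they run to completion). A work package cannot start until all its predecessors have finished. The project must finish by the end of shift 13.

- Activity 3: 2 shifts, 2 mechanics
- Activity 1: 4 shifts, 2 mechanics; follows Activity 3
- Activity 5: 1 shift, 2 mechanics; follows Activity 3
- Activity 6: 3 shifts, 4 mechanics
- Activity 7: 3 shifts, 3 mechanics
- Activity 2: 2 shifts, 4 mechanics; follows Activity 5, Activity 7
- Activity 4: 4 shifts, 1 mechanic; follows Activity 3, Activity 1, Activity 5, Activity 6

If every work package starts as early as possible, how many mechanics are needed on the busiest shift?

11

Early-start schedule: Activity 3@1, Activity 1@3, Activity 5@3, Activity 6@1, Activity 7@1, Activity 2@4, Activity 4@7.
Load per shift: shift 1: 9, shift 2: 9, shift 3: 11, shift 4: 6, shift 5: 6, shift 6: 2, shift 7: 1, shift 8: 1, shift 9: 1, shift 10: 1, shift 11: 0, shift 12: 0, shift 13: 0.
Peak is 11.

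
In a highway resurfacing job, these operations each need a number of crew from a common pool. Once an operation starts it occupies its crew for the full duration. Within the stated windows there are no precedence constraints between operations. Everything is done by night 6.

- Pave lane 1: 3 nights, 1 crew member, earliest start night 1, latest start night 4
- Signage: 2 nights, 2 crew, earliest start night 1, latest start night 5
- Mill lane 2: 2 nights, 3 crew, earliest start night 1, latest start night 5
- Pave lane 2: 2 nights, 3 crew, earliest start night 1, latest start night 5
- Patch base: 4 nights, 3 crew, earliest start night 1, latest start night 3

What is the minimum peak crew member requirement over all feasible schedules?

Early-start (Pave lane 1@1, Signage@1, Mill lane 2@1, Pave lane 2@1, Patch base@1) gives peak 12: n1:12  n2:12  n3:4  n4:3  n5:0  n6:0.
Shift Pave lane 2→4, Patch base→3.
Schedule Pave lane 1@1, Signage@1, Mill lane 2@1, Pave lane 2@4, Patch base@3: n1:6  n2:6  n3:4  n4:6  n5:6  n6:3 — peak 6.
Total crew member-nights = 31 over 6 nights ⇒ peak ≥ ⌈31/6⌉ = 6, so 6 is optimal.

6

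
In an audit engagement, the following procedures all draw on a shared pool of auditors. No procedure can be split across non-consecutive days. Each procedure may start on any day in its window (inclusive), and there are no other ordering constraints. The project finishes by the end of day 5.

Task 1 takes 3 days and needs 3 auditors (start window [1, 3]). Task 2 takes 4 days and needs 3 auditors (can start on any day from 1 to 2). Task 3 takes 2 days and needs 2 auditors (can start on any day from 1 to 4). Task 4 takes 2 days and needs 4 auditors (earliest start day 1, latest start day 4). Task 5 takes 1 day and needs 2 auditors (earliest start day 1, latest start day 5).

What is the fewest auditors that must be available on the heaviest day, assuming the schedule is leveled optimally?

Early-start (Task 1@1, Task 2@1, Task 3@1, Task 4@1, Task 5@1) gives peak 14: d1:14  d2:12  d3:6  d4:3  d5:0.
Shift Task 4→4, Task 5→3.
Schedule Task 1@1, Task 2@1, Task 3@1, Task 4@4, Task 5@3: d1:8  d2:8  d3:8  d4:7  d5:4 — peak 8.

8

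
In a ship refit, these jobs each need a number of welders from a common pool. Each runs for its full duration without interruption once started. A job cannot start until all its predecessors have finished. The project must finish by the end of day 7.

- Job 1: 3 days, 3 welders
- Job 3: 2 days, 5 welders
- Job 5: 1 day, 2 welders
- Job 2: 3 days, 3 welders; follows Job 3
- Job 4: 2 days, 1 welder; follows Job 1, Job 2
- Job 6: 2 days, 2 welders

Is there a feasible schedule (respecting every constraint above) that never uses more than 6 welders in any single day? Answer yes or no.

Schedule Job 1@3, Job 3@1, Job 5@6, Job 2@3, Job 4@6, Job 6@6: d1:5  d2:5  d3:6  d4:6  d5:6  d6:5  d7:3 — peak 6 ≤ 6.

yes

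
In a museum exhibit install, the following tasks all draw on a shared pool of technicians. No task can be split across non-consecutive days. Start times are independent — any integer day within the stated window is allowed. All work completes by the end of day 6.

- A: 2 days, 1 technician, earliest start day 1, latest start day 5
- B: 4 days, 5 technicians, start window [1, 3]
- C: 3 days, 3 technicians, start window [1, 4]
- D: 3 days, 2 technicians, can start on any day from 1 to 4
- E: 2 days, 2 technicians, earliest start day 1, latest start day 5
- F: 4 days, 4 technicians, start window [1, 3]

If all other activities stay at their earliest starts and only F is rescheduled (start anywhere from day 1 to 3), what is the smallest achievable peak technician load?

F@1: d1:17  d2:17  d3:14  d4:9  d5:0  d6:0 → peak 17
F@2: d1:13  d2:17  d3:14  d4:9  d5:4  d6:0 → peak 17
F@3: d1:13  d2:13  d3:14  d4:9  d5:4  d6:4 → peak 14
Best is F@3, peak 14.

14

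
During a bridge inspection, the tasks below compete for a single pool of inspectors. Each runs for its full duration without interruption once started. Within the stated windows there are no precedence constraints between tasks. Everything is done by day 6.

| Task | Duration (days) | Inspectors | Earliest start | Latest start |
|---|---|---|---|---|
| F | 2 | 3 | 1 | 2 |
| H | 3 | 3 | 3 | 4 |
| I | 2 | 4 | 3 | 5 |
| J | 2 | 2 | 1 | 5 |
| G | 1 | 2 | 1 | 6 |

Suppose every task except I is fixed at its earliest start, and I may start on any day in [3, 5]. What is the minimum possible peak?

I@3: d1:7  d2:5  d3:7  d4:7  d5:3  d6:0 → peak 7
I@4: d1:7  d2:5  d3:3  d4:7  d5:7  d6:0 → peak 7
I@5: d1:7  d2:5  d3:3  d4:3  d5:7  d6:4 → peak 7
Best is I@3, peak 7.

7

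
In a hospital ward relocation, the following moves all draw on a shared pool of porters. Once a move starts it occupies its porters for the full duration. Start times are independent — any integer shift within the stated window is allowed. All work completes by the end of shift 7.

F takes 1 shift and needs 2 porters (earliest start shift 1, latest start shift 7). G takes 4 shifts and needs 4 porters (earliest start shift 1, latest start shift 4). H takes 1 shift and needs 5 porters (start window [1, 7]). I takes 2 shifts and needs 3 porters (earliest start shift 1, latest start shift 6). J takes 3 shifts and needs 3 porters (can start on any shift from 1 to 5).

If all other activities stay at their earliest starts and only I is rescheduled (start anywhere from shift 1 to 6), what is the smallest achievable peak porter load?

14

I@1: s1:17  s2:10  s3:7  s4:4  s5:0  s6:0  s7:0 → peak 17
I@2: s1:14  s2:10  s3:10  s4:4  s5:0  s6:0  s7:0 → peak 14
I@3: s1:14  s2:7  s3:10  s4:7  s5:0  s6:0  s7:0 → peak 14
I@4: s1:14  s2:7  s3:7  s4:7  s5:3  s6:0  s7:0 → peak 14
I@5: s1:14  s2:7  s3:7  s4:4  s5:3  s6:3  s7:0 → peak 14
I@6: s1:14  s2:7  s3:7  s4:4  s5:0  s6:3  s7:3 → peak 14
Best is I@2, peak 14.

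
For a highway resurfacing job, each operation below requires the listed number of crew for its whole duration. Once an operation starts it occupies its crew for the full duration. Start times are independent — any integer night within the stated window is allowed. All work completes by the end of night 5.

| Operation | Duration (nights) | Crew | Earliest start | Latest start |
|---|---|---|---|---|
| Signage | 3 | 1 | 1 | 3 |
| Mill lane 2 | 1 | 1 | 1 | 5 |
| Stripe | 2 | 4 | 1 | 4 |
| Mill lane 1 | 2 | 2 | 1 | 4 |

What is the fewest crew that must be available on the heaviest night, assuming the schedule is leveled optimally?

4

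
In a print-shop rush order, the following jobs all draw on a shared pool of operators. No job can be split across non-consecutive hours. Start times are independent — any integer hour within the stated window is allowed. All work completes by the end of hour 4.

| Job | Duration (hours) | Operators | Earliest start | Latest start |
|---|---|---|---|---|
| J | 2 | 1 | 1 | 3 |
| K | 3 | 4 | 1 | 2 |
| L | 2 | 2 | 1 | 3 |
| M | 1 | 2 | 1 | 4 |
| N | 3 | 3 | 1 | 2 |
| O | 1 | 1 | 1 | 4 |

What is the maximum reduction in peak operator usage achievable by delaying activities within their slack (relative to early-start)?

4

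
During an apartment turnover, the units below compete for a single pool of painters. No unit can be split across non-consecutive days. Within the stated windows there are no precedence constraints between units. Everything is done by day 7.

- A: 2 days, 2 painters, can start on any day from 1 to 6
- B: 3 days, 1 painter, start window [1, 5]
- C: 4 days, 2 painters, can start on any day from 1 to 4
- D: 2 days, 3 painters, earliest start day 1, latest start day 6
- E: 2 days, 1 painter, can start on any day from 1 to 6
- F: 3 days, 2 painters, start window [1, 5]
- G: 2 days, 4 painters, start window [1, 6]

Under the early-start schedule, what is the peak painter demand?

Early-start schedule: A@1, B@1, C@1, D@1, E@1, F@1, G@1.
Load per day: day 1: 15, day 2: 15, day 3: 5, day 4: 2, day 5: 0, day 6: 0, day 7: 0.
Peak is 15.

15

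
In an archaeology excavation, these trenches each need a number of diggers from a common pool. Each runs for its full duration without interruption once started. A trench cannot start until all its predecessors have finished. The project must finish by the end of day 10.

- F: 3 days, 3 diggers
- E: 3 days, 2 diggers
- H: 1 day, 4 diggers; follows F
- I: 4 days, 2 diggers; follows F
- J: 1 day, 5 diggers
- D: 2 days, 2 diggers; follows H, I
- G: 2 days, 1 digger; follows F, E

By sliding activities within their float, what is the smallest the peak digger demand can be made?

Early-start (F@1, E@1, H@4, I@4, J@1, D@8, G@4) gives peak 10: d1:10  d2:5  d3:5  d4:7  d5:3  d6:2  d7:2  d8:2  d9:2  d10:0.
Shift J→8, D→9, G→5.
Schedule F@1, E@1, H@4, I@4, J@8, D@9, G@5: d1:5  d2:5  d3:5  d4:6  d5:3  d6:3  d7:2  d8:5  d9:2  d10:2 — peak 6.

6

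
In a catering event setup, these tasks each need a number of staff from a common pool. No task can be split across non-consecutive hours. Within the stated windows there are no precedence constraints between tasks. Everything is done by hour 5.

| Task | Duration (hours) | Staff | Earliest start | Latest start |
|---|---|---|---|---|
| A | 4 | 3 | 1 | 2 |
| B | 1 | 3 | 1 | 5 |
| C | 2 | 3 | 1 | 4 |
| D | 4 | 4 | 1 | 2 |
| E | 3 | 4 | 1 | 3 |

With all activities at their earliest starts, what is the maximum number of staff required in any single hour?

17

Early-start schedule: A@1, B@1, C@1, D@1, E@1.
Load per hour: hour 1: 17, hour 2: 14, hour 3: 11, hour 4: 7, hour 5: 0.
Peak is 17.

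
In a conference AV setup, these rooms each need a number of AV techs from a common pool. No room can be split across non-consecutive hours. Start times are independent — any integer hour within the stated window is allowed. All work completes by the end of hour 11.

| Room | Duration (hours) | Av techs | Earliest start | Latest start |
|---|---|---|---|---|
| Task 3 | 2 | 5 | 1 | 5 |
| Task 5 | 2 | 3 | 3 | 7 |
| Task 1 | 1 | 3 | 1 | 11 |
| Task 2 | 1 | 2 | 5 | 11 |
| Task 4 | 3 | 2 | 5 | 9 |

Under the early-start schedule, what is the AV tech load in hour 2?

At early start, hour 2 has: Task 3.
Demand: 5 = 5.

5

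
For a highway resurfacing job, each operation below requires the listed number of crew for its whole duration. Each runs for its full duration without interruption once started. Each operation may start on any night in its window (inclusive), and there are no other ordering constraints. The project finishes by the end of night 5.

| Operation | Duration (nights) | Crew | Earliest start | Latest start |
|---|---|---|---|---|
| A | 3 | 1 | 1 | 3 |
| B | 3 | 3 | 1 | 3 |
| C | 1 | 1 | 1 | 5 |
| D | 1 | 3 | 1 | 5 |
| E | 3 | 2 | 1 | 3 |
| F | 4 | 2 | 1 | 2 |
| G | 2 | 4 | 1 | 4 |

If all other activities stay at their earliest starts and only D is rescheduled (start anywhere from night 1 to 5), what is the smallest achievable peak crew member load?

13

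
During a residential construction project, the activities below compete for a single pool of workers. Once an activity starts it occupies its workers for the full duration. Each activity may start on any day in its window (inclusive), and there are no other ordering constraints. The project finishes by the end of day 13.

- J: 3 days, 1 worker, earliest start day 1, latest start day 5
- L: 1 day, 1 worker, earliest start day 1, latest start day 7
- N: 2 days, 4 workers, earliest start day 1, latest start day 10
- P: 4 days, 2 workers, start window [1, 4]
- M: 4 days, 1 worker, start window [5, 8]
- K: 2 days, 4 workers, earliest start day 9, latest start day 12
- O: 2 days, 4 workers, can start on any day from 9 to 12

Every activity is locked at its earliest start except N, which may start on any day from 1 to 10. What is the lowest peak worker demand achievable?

8

N@1: d1:8  d2:7  d3:3  d4:2  d5:1  d6:1  d7:1  d8:1  d9:8  d10:8  d11:0  d12:0  d13:0 → peak 8
N@2: d1:4  d2:7  d3:7  d4:2  d5:1  d6:1  d7:1  d8:1  d9:8  d10:8  d11:0  d12:0  d13:0 → peak 8
N@3: d1:4  d2:3  d3:7  d4:6  d5:1  d6:1  d7:1  d8:1  d9:8  d10:8  d11:0  d12:0  d13:0 → peak 8
N@4: d1:4  d2:3  d3:3  d4:6  d5:5  d6:1  d7:1  d8:1  d9:8  d10:8  d11:0  d12:0  d13:0 → peak 8
N@5: d1:4  d2:3  d3:3  d4:2  d5:5  d6:5  d7:1  d8:1  d9:8  d10:8  d11:0  d12:0  d13:0 → peak 8
N@6: d1:4  d2:3  d3:3  d4:2  d5:1  d6:5  d7:5  d8:1  d9:8  d10:8  d11:0  d12:0  d13:0 → peak 8
N@7: d1:4  d2:3  d3:3  d4:2  d5:1  d6:1  d7:5  d8:5  d9:8  d10:8  d11:0  d12:0  d13:0 → peak 8
N@8: d1:4  d2:3  d3:3  d4:2  d5:1  d6:1  d7:1  d8:5  d9:12  d10:8  d11:0  d12:0  d13:0 → peak 12
N@9: d1:4  d2:3  d3:3  d4:2  d5:1  d6:1  d7:1  d8:1  d9:12  d10:12  d11:0  d12:0  d13:0 → peak 12
N@10: d1:4  d2:3  d3:3  d4:2  d5:1  d6:1  d7:1  d8:1  d9:8  d10:12  d11:4  d12:0  d13:0 → peak 12
Best is N@1, peak 8.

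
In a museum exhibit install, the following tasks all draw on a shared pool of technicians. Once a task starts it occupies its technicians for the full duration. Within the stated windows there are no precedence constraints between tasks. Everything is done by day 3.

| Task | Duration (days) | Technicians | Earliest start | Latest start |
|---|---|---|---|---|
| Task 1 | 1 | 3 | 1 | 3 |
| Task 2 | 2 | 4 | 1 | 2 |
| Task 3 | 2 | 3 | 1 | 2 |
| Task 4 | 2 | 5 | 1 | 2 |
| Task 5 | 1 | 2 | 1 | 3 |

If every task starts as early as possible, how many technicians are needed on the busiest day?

17

Early-start schedule: Task 1@1, Task 2@1, Task 3@1, Task 4@1, Task 5@1.
Load per day: day 1: 17, day 2: 12, day 3: 0.
Peak is 17.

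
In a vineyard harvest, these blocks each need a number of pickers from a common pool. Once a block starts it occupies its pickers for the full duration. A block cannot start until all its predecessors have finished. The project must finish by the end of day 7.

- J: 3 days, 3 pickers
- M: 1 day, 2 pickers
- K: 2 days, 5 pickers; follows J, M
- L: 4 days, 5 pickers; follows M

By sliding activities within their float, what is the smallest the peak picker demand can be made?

8

Early-start (J@1, M@1, K@4, L@2) gives peak 10: d1:5  d2:8  d3:8  d4:10  d5:10  d6:0  d7:0.
Shift K→6.
Schedule J@1, M@1, K@6, L@2: d1:5  d2:8  d3:8  d4:5  d5:5  d6:5  d7:5 — peak 8.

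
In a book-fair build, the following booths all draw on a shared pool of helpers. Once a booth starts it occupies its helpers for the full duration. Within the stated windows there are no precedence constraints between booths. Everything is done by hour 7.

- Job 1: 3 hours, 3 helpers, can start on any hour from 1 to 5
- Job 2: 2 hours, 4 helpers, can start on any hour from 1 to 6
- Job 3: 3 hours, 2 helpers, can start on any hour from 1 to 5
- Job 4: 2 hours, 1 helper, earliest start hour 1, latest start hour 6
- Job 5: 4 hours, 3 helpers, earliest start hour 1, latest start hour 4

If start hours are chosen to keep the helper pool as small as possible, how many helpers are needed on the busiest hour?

Early-start (Job 1@1, Job 2@1, Job 3@1, Job 4@1, Job 5@1) gives peak 13: h1:13  h2:13  h3:8  h4:3  h5:0  h6:0  h7:0.
Shift Job 2→6, Job 3→4, Job 4→4.
Schedule Job 1@1, Job 2@6, Job 3@4, Job 4@4, Job 5@1: h1:6  h2:6  h3:6  h4:6  h5:3  h6:6  h7:4 — peak 6.
Total helper-hours = 37 over 7 hours ⇒ peak ≥ ⌈37/7⌉ = 6, so 6 is optimal.

6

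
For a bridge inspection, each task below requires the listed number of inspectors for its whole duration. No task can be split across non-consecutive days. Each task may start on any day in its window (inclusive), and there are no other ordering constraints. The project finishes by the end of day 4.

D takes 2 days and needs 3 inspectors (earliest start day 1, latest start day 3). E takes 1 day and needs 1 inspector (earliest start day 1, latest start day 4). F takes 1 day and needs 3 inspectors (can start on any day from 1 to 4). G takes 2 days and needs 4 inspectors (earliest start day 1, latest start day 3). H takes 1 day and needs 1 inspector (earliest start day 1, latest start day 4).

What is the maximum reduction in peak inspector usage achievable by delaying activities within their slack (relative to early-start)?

Early-start peak: d1:12  d2:7  d3:0  d4:0 ⇒ 12.
Leveled (D@1, E@1, F@2, G@3, H@1): d1:5  d2:6  d3:4  d4:4 ⇒ 6.
Reduction 12 − 6 = 6.

6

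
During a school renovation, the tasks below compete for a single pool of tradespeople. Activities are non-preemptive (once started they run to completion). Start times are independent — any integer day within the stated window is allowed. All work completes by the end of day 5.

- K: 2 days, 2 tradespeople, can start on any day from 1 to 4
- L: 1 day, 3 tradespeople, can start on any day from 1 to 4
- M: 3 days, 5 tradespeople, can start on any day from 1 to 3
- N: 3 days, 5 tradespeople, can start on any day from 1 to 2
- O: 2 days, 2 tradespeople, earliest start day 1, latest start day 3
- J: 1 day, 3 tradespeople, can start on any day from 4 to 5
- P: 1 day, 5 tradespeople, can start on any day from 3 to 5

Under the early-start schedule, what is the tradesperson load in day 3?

15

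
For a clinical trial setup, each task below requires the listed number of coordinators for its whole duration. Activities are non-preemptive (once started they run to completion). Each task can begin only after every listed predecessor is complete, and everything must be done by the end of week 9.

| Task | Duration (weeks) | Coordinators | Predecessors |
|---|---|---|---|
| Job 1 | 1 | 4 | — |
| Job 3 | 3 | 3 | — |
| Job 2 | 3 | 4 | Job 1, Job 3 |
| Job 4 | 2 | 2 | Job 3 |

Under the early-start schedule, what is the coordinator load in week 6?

4

At early start, week 6 has: Job 2.
Demand: 4 = 4.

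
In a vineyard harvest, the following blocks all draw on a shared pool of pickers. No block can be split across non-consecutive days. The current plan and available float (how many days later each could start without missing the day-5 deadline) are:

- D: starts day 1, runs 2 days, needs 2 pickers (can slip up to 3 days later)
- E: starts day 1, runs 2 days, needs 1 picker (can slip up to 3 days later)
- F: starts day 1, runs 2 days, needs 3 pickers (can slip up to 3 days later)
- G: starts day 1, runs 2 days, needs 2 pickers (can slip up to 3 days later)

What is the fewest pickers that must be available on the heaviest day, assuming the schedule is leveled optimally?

Early-start (D@1, E@1, F@1, G@1) gives peak 8: d1:8  d2:8  d3:0  d4:0  d5:0.
Shift E→3, F→3.
Schedule D@1, E@3, F@3, G@1: d1:4  d2:4  d3:4  d4:4  d5:0 — peak 4.
Total picker-days = 16 over 5 days ⇒ peak ≥ ⌈16/5⌉ = 4, so 4 is optimal.

4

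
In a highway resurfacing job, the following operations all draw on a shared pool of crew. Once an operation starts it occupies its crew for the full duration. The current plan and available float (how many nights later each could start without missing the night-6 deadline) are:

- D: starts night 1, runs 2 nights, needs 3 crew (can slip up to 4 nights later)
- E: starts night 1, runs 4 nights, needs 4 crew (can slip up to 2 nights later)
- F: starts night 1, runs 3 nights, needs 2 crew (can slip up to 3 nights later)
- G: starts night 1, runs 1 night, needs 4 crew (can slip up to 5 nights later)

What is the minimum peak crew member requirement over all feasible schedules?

7

Early-start (D@1, E@1, F@1, G@1) gives peak 13: n1:13  n2:9  n3:6  n4:4  n5:0  n6:0.
Shift F→3, G→5.
Schedule D@1, E@1, F@3, G@5: n1:7  n2:7  n3:6  n4:6  n5:6  n6:0 — peak 7.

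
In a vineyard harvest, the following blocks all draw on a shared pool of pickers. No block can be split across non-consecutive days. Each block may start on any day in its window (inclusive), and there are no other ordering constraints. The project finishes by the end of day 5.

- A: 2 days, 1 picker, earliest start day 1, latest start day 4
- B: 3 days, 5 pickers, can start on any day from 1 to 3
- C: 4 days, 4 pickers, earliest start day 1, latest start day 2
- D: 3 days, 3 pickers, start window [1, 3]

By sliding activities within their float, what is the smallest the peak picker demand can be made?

12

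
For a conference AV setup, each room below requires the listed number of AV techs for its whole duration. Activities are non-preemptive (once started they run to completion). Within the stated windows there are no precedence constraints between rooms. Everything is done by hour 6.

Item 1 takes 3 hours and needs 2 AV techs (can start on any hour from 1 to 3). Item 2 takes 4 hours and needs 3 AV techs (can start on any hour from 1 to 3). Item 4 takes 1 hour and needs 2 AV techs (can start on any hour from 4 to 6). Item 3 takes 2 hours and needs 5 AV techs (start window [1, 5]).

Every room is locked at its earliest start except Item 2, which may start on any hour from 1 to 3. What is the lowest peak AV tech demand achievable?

7

Item 2@1: h1:10  h2:10  h3:5  h4:5  h5:0  h6:0 → peak 10
Item 2@2: h1:7  h2:10  h3:5  h4:5  h5:3  h6:0 → peak 10
Item 2@3: h1:7  h2:7  h3:5  h4:5  h5:3  h6:3 → peak 7
Best is Item 2@3, peak 7.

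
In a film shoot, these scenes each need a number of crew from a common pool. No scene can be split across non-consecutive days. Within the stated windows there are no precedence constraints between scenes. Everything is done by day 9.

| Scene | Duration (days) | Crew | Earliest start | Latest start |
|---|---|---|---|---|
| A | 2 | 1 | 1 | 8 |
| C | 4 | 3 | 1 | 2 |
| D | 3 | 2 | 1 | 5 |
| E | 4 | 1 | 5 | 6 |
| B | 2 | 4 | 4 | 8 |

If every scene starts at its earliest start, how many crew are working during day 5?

5

At early start, day 5 has: E, B.
Demand: 1 + 4 = 5.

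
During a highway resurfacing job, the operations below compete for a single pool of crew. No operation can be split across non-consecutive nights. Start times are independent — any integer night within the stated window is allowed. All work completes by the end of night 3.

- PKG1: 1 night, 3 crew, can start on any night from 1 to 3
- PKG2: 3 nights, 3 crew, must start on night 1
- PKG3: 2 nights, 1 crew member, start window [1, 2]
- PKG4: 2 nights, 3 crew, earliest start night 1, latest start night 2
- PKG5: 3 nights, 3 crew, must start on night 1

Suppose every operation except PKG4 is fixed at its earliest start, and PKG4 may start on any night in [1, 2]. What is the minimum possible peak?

10

PKG4@1: n1:13  n2:10  n3:6 → peak 13
PKG4@2: n1:10  n2:10  n3:9 → peak 10
Best is PKG4@2, peak 10.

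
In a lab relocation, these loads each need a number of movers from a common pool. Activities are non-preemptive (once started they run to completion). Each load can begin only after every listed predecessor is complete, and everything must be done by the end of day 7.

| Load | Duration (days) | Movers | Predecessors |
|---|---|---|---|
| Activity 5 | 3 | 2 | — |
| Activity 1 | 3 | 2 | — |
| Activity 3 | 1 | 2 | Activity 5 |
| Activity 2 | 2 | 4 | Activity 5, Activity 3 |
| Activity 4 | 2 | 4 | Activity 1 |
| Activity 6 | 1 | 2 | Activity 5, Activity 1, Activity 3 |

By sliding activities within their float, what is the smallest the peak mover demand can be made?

6

Early-start (Activity 5@1, Activity 1@1, Activity 3@4, Activity 2@5, Activity 4@4, Activity 6@5) gives peak 10: d1:4  d2:4  d3:4  d4:6  d5:10  d6:4  d7:0.
Shift Activity 2→6.
Schedule Activity 5@1, Activity 1@1, Activity 3@4, Activity 2@6, Activity 4@4, Activity 6@5: d1:4  d2:4  d3:4  d4:6  d5:6  d6:4  d7:4 — peak 6.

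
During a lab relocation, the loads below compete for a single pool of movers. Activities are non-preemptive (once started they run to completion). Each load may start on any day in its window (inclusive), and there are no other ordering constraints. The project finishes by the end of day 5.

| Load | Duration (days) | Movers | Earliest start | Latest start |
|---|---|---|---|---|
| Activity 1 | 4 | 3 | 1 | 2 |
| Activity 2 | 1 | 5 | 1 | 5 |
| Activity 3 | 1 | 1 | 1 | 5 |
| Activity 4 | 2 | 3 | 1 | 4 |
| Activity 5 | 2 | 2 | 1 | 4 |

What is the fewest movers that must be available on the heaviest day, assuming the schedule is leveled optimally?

Early-start (Activity 1@1, Activity 2@1, Activity 3@1, Activity 4@1, Activity 5@1) gives peak 14: d1:14  d2:8  d3:3  d4:3  d5:0.
Shift Activity 2→5, Activity 4→3.
Schedule Activity 1@1, Activity 2@5, Activity 3@1, Activity 4@3, Activity 5@1: d1:6  d2:5  d3:6  d4:6  d5:5 — peak 6.
Total mover-days = 28 over 5 days ⇒ peak ≥ ⌈28/5⌉ = 6, so 6 is optimal.

6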